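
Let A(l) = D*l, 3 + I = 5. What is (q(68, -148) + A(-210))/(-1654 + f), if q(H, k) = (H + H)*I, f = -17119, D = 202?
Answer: 42148/18773 ≈ 2.2451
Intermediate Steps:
I = 2 (I = -3 + 5 = 2)
A(l) = 202*l
q(H, k) = 4*H (q(H, k) = (H + H)*2 = (2*H)*2 = 4*H)
(q(68, -148) + A(-210))/(-1654 + f) = (4*68 + 202*(-210))/(-1654 - 17119) = (272 - 42420)/(-18773) = -42148*(-1/18773) = 42148/18773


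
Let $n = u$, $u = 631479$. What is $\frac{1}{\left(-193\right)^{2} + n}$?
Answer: $\frac{1}{668728} \approx 1.4954 \cdot 10^{-6}$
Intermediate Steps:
$n = 631479$
$\frac{1}{\left(-193\right)^{2} + n} = \frac{1}{\left(-193\right)^{2} + 631479} = \frac{1}{37249 + 631479} = \frac{1}{668728}$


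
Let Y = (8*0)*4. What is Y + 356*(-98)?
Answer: -34888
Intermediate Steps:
Y = 0 (Y = 0*4 = 0)
Y + 356*(-98) = 0 + 356*(-98) = 0 - 34888 = -34888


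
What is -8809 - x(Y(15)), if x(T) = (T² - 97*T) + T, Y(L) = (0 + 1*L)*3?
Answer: -6514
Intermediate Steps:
Y(L) = 3*L (Y(L) = (0 + L)*3 = L*3 = 3*L)
x(T) = T² - 96*T
-8809 - x(Y(15)) = -8809 - 3*15*(-96 + 3*15) = -8809 - 45*(-96 + 45) = -8809 - 45*(-51) = -8809 - 1*(-2295) = -8809 + 2295 = -6514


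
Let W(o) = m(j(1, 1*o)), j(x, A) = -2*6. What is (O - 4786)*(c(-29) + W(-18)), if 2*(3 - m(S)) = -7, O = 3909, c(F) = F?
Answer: 39465/2 ≈ 19733.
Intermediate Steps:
j(x, A) = -12
m(S) = 13/2 (m(S) = 3 - ½*(-7) = 3 + 7/2 = 13/2)
W(o) = 13/2
(O - 4786)*(c(-29) + W(-18)) = (3909 - 4786)*(-29 + 13/2) = -877*(-45/2) = 39465/2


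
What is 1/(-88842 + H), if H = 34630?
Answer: -1/54212 ≈ -1.8446e-5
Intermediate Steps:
1/(-88842 + H) = 1/(-88842 + 34630) = 1/(-54212) = -1/54212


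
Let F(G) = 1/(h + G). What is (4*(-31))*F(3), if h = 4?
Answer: -124/7 ≈ -17.714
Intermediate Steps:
F(G) = 1/(4 + G)
(4*(-31))*F(3) = (4*(-31))/(4 + 3) = -124/7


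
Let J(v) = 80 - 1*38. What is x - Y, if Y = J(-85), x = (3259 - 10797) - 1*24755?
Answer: -32335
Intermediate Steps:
J(v) = 42 (J(v) = 80 - 38 = 42)
x = -32293 (x = -7538 - 24755 = -32293)
Y = 42
x - Y = -32293 - 1*42 = -32293 - 42 = -32335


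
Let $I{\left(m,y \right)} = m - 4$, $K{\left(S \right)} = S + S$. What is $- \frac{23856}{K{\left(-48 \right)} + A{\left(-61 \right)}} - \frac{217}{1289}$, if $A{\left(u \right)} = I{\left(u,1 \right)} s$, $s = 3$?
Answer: $\frac{10229079}{125033} \approx 81.811$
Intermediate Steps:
$K{\left(S \right)} = 2 S$
$I{\left(m,y \right)} = -4 + m$
$A{\left(u \right)} = -12 + 3 u$ ($A{\left(u \right)} = \left(-4 + u\right) 3 = -12 + 3 u$)
$- \frac{23856}{K{\left(-48 \right)} + A{\left(-61 \right)}} - \frac{217}{1289} = - \frac{23856}{2 \left(-48\right) + \left(-12 + 3 \left(-61\right)\right)} - \frac{217}{1289} = - \frac{23856}{-96 - 195} - \frac{217}{1289} = - \frac{23856}{-291} - \frac{217}{1289} = \left(-23856\right) \left(- \frac{1}{291}\right) - \frac{217}{1289} = \frac{7952}{97} - \frac{217}{1289} = \frac{10229079}{125033}$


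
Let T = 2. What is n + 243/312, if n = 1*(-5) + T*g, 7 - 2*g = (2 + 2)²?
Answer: -1375/104 ≈ -13.221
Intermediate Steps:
g = -9/2 (g = 7/2 - (2 + 2)²/2 = 7/2 - ½*4² = 7/2 - ½*16 = 7/2 - 8 = -9/2 ≈ -4.5000)
n = -14 (n = 1*(-5) + 2*(-9/2) = -5 - 9 = -14)
n + 243/312 = -14 + 243/312 = -14 + 243*(1/312) = -14 + 81/104 = -1375/104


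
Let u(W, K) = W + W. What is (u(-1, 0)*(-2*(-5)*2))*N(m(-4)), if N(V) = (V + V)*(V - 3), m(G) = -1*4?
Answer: -2240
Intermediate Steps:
m(G) = -4
u(W, K) = 2*W
N(V) = 2*V*(-3 + V) (N(V) = (2*V)*(-3 + V) = 2*V*(-3 + V))
(u(-1, 0)*(-2*(-5)*2))*N(m(-4)) = ((2*(-1))*(-2*(-5)*2))*(2*(-4)*(-3 - 4)) = (-20*2)*(2*(-4)*(-7)) = -2*20*56 = -40*56 = -2240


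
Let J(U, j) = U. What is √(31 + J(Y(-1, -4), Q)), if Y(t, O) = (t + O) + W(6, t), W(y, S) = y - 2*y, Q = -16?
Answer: 2*√5 ≈ 4.4721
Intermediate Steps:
W(y, S) = -y
Y(t, O) = -6 + O + t (Y(t, O) = (t + O) - 1*6 = (O + t) - 6 = -6 + O + t)
√(31 + J(Y(-1, -4), Q)) = √(31 + (-6 - 4 - 1)) = √(31 - 11) = √20 = 2*√5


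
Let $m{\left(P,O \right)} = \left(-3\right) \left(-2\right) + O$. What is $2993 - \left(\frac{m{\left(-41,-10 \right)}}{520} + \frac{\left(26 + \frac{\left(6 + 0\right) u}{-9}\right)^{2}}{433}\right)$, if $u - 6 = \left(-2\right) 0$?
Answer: $\frac{168413483}{56290} \approx 2991.9$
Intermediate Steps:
$m{\left(P,O \right)} = 6 + O$
$u = 6$ ($u = 6 - 0 = 6 + 0 = 6$)
$2993 - \left(\frac{m{\left(-41,-10 \right)}}{520} + \frac{\left(26 + \frac{\left(6 + 0\right) u}{-9}\right)^{2}}{433}\right) = 2993 - \left(\frac{6 - 10}{520} + \frac{\left(26 + \frac{\left(6 + 0\right) 6}{-9}\right)^{2}}{433}\right) = 2993 - \left(\left(-4\right) \frac{1}{520} + \left(26 + 6 \cdot 6 \left(- \frac{1}{9}\right)\right)^{2} \cdot \frac{1}{433}\right) = 2993 - \left(- \frac{1}{130} + \left(26 + 36 \left(- \frac{1}{9}\right)\right)^{2} \cdot \frac{1}{433}\right) = 2993 - \left(- \frac{1}{130} + \left(26 - 4\right)^{2} \cdot \frac{1}{433}\right) = 2993 - \left(- \frac{1}{130} + 22^{2} \cdot \frac{1}{433}\right) = 2993 - \left(- \frac{1}{130} + 484 \cdot \frac{1}{433}\right) = 2993 - \left(- \frac{1}{130} + \frac{484}{433}\right) = 2993 - \frac{62487}{56290} = \frac{168413483}{56290}$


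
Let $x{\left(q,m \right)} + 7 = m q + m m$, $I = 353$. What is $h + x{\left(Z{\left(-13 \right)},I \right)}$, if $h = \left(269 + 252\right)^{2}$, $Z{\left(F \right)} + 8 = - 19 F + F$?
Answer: $475821$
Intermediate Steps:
$Z{\left(F \right)} = -8 - 18 F$ ($Z{\left(F \right)} = -8 + \left(- 19 F + F\right) = -8 - 18 F$)
$x{\left(q,m \right)} = -7 + m^{2} + m q$ ($x{\left(q,m \right)} = -7 + \left(m q + m m\right) = -7 + \left(m q + m^{2}\right) = -7 + \left(m^{2} + m q\right) = -7 + m^{2} + m q$)
$h = 271441$ ($h = 521^{2} = 271441$)
$h + x{\left(Z{\left(-13 \right)},I \right)} = 271441 + \left(-7 + 353^{2} + 353 \left(-8 - -234\right)\right) = 271441 + \left(-7 + 124609 + 353 \left(-8 + 234\right)\right) = 271441 + \left(-7 + 124609 + 353 \cdot 226\right) = 271441 + \left(-7 + 124609 + 79778\right) = 271441 + 204380 = 475821$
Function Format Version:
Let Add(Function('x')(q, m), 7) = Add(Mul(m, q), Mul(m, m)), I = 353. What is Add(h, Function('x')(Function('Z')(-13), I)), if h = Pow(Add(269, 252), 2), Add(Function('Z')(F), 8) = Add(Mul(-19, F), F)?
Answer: 475821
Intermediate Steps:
Function('Z')(F) = Add(-8, Mul(-18, F)) (Function('Z')(F) = Add(-8, Add(Mul(-19, F), F)) = Add(-8, Mul(-18, F)))
Function('x')(q, m) = Add(-7, Pow(m, 2), Mul(m, q)) (Function('x')(q, m) = Add(-7, Add(Mul(m, q), Mul(m, m))) = Add(-7, Add(Mul(m, q), Pow(m, 2))) = Add(-7, Add(Pow(m, 2), Mul(m, q))) = Add(-7, Pow(m, 2), Mul(m, q)))
h = 271441 (h = Pow(521, 2) = 271441)
Add(h, Function('x')(Function('Z')(-13), I)) = Add(271441, Add(-7, Pow(353, 2), Mul(353, Add(-8, Mul(-18, -13))))) = Add(271441, Add(-7, 124609, Mul(353, Add(-8, 234)))) = Add(271441, Add(-7, 124609, Mul(353, 226))) = Add(271441, Add(-7, 124609, 79778)) = Add(271441, 204380) = 475821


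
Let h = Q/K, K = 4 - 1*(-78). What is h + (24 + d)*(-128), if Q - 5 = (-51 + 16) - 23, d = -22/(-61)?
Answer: -15600289/5002 ≈ -3118.8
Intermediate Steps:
d = 22/61 (d = -22*(-1/61) = 22/61 ≈ 0.36066)
K = 82 (K = 4 + 78 = 82)
Q = -53 (Q = 5 + ((-51 + 16) - 23) = 5 + (-35 - 23) = 5 - 58 = -53)
h = -53/82 ≈ -0.64634
h + (24 + d)*(-128) = -53/82 + (24 + 22/61)*(-128) = -53/82 + (1486/61)*(-128) = -53/82 - 190208/61 = -15600289/5002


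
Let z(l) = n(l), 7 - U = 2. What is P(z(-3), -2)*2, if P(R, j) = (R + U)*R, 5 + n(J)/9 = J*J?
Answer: 2952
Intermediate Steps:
U = 5 (U = 7 - 1*2 = 7 - 2 = 5)
n(J) = -45 + 9*J² (n(J) = -45 + 9*(J*J) = -45 + 9*J²)
z(l) = -45 + 9*l²
P(R, j) = R*(5 + R) (P(R, j) = (R + 5)*R = (5 + R)*R = R*(5 + R))
P(z(-3), -2)*2 = ((-45 + 9*(-3)²)*(5 + (-45 + 9*(-3)²)))*2 = ((-45 + 9*9)*(5 + (-45 + 9*9)))*2 = ((-45 + 81)*(5 + (-45 + 81)))*2 = (36*(5 + 36))*2 = (36*41)*2 = 1476*2 = 2952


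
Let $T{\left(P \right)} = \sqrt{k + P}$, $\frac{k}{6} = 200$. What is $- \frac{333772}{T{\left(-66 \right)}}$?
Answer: $- \frac{166886 \sqrt{14}}{63} \approx -9911.6$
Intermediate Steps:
$k = 1200$ ($k = 6 \cdot 200 = 1200$)
$T{\left(P \right)} = \sqrt{1200 + P}$
$- \frac{333772}{T{\left(-66 \right)}} = - \frac{333772}{\sqrt{1200 - 66}} = - \frac{333772}{\sqrt{1134}} = - \frac{333772}{9 \sqrt{14}} = - 333772 \frac{\sqrt{14}}{126} = - \frac{166886 \sqrt{14}}{63}$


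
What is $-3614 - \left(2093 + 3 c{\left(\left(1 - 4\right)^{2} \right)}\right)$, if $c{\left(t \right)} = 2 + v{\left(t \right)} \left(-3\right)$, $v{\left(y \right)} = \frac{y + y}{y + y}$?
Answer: $-5704$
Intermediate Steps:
$v{\left(y \right)} = 1$ ($v{\left(y \right)} = \frac{2 y}{2 y} = 2 y \frac{1}{2 y} = 1$)
$c{\left(t \right)} = -1$ ($c{\left(t \right)} = 2 + 1 \left(-3\right) = 2 - 3 = -1$)
$-3614 - \left(2093 + 3 c{\left(\left(1 - 4\right)^{2} \right)}\right) = -3614 - 2090 = -5704$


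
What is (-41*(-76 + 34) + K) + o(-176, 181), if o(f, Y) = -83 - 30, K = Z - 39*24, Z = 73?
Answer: 746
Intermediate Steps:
K = -863 (K = 73 - 39*24 = 73 - 936 = -863)
o(f, Y) = -113
(-41*(-76 + 34) + K) + o(-176, 181) = (-41*(-76 + 34) - 863) - 113 = (-41*(-42) - 863) - 113 = (1722 - 863) - 113 = 859 - 113 = 746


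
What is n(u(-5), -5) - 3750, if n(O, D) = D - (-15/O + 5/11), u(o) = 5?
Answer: -41277/11 ≈ -3752.5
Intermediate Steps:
n(O, D) = -5/11 + D + 15/O (n(O, D) = D - (-15/O + 5*(1/11)) = D - (-15/O + 5/11) = D - (5/11 - 15/O) = D + (-5/11 + 15/O) = -5/11 + D + 15/O)
n(u(-5), -5) - 3750 = (-5/11 - 5 + 15/5) - 3750 = (-5/11 - 5 + 15*(⅕)) - 3750 = (-5/11 - 5 + 3) - 3750 = -27/11 - 3750 = -41277/11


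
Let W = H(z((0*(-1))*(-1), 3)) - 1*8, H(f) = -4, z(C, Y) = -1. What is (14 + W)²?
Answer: 4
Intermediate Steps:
W = -12 (W = -4 - 1*8 = -4 - 8 = -12)
(14 + W)² = (14 - 12)² = 2² = 4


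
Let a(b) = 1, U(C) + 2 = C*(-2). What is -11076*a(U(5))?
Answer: -11076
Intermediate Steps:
U(C) = -2 - 2*C (U(C) = -2 + C*(-2) = -2 - 2*C)
-11076*a(U(5)) = -11076*1 = -11076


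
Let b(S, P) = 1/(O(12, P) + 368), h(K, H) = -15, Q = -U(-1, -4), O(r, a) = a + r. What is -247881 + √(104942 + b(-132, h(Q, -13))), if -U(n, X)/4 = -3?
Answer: -247881 + √13980898315/365 ≈ -2.4756e+5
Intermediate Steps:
U(n, X) = 12 (U(n, X) = -4*(-3) = 12)
Q = -12 (Q = -1*12 = -12)
b(S, P) = 1/(380 + P) (b(S, P) = 1/((P + 12) + 368) = 1/((12 + P) + 368) = 1/(380 + P))
-247881 + √(104942 + b(-132, h(Q, -13))) = -247881 + √(104942 + 1/(380 - 15)) = -247881 + √(104942 + 1/365) = -247881 + √(38303831/365) = -247881 + √13980898315/365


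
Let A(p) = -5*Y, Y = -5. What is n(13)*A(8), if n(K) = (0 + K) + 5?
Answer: 450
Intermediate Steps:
A(p) = 25 (A(p) = -5*(-5) = 25)
n(K) = 5 + K (n(K) = K + 5 = 5 + K)
n(13)*A(8) = (5 + 13)*25 = 18*25 = 450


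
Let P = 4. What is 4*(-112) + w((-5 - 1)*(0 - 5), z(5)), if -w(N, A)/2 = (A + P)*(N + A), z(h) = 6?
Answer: -1168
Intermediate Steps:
w(N, A) = -2*(4 + A)*(A + N) (w(N, A) = -2*(A + 4)*(N + A) = -2*(4 + A)*(A + N))
4*(-112) + w((-5 - 1)*(0 - 5), z(5)) = 4*(-112) + (-8*6 - 8*(-5 - 1)*(0 - 5) - 2*6**2 - 2*6*(-5 - 1)*(0 - 5)) = -448 + (-48 - (-48)*(-5) - 2*36 - 2*6*(-6*(-5))) = -448 + (-48 - 8*30 - 72 - 2*6*30) = -448 + (-48 - 240 - 72 - 360) = -448 - 720 = -1168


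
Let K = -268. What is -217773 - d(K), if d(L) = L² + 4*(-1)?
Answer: -289593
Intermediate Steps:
d(L) = -4 + L² (d(L) = L² - 4 = -4 + L²)
-217773 - d(K) = -217773 - (-4 + (-268)²) = -217773 - (-4 + 71824) = -217773 - 1*71820 = -217773 - 71820 = -289593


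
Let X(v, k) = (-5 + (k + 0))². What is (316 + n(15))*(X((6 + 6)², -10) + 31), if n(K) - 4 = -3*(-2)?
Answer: 83456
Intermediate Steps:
n(K) = 10 (n(K) = 4 - 3*(-2) = 4 + 6 = 10)
X(v, k) = (-5 + k)²
(316 + n(15))*(X((6 + 6)², -10) + 31) = (316 + 10)*((-5 - 10)² + 31) = 326*((-15)² + 31) = 326*(225 + 31) = 326*256 = 83456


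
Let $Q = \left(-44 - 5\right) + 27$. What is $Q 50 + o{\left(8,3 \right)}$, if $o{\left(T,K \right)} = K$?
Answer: $-1097$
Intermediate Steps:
$Q = -22$ ($Q = -49 + 27 = -22$)
$Q 50 + o{\left(8,3 \right)} = \left(-22\right) 50 + 3 = -1100 + 3 = -1097$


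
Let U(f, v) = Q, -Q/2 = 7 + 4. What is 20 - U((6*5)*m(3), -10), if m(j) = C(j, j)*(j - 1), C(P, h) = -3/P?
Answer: 42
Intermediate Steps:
m(j) = -3*(-1 + j)/j (m(j) = (-3/j)*(j - 1) = (-3/j)*(-1 + j) = -3*(-1 + j)/j)
Q = -22 (Q = -2*(7 + 4) = -2*11 = -22)
U(f, v) = -22
20 - U((6*5)*m(3), -10) = 20 - 1*(-22) = 20 + 22 = 42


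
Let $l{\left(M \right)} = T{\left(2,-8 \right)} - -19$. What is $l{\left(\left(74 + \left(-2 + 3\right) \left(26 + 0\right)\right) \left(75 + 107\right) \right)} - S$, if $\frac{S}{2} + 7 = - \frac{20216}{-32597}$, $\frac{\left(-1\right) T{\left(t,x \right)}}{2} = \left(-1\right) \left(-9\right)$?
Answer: $\frac{448523}{32597} \approx 13.76$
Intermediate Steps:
$T{\left(t,x \right)} = -18$ ($T{\left(t,x \right)} = - 2 \left(\left(-1\right) \left(-9\right)\right) = \left(-2\right) 9 = -18$)
$l{\left(M \right)} = 1$ ($l{\left(M \right)} = -18 - -19 = -18 + 19 = 1$)
$S = - \frac{415926}{32597}$ ($S = -14 + 2 \left(- \frac{20216}{-32597}\right) = -14 + 2 \left(\left(-20216\right) \left(- \frac{1}{32597}\right)\right) = -14 + 2 \cdot \frac{20216}{32597} = -14 + \frac{40432}{32597} = - \frac{415926}{32597} \approx -12.76$)
$l{\left(\left(74 + \left(-2 + 3\right) \left(26 + 0\right)\right) \left(75 + 107\right) \right)} - S = 1 - - \frac{415926}{32597} = 1 + \frac{415926}{32597} = \frac{448523}{32597}$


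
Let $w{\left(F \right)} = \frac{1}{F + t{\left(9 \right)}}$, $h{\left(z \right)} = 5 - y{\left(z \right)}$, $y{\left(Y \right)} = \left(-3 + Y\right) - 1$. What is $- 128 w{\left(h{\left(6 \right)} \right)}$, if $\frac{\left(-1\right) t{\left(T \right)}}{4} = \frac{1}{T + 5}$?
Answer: $- \frac{896}{19} \approx -47.158$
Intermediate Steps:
$t{\left(T \right)} = - \frac{4}{5 + T}$ ($t{\left(T \right)} = - \frac{4}{T + 5} = - \frac{4}{5 + T}$)
$y{\left(Y \right)} = -4 + Y$
$h{\left(z \right)} = 9 - z$ ($h{\left(z \right)} = 5 - \left(-4 + z\right) = 9 - z$)
$w{\left(F \right)} = \frac{1}{- \frac{2}{7} + F}$ ($w{\left(F \right)} = \frac{1}{F - \frac{4}{5 + 9}} = \frac{1}{F - \frac{4}{14}} = \frac{1}{F - \frac{2}{7}} = \frac{1}{- \frac{2}{7} + F}$)
$- 128 w{\left(h{\left(6 \right)} \right)} = - 128 \frac{7}{-2 + 7 \left(9 - 6\right)} = - 128 \frac{7}{-2 + 7 \cdot 3} = - 128 \frac{7}{-2 + 21} = - 128 \cdot \frac{7}{19} = - 128 \cdot 7 \cdot \frac{1}{19} = \left(-128\right) \frac{7}{19} = - \frac{896}{19}$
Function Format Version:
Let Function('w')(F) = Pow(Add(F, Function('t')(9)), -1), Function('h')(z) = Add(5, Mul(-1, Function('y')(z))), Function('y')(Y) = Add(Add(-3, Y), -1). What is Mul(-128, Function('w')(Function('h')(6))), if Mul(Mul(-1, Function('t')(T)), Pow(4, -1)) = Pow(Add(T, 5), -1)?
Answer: Rational(-896, 19) ≈ -47.158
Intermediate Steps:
Function('t')(T) = Mul(-4, Pow(Add(5, T), -1)) (Function('t')(T) = Mul(-4, Pow(Add(T, 5), -1)) = Mul(-4, Pow(Add(5, T), -1)))
Function('y')(Y) = Add(-4, Y)
Function('h')(z) = Add(9, Mul(-1, z)) (Function('h')(z) = Add(5, Mul(-1, Add(-4, z))) = Add(5, Add(4, Mul(-1, z))) = Add(9, Mul(-1, z)))
Function('w')(F) = Pow(Add(Rational(-2, 7), F), -1) (Function('w')(F) = Pow(Add(F, Mul(-4, Pow(Add(5, 9), -1))), -1) = Pow(Add(F, Mul(-4, Pow(14, -1))), -1) = Pow(Add(F, Mul(-4, Rational(1, 14))), -1) = Pow(Add(F, Rational(-2, 7)), -1) = Pow(Add(Rational(-2, 7), F), -1))
Mul(-128, Function('w')(Function('h')(6))) = Mul(-128, Mul(7, Pow(Add(-2, Mul(7, Add(9, Mul(-1, 6)))), -1))) = Mul(-128, Mul(7, Pow(Add(-2, Mul(7, Add(9, -6))), -1))) = Mul(-128, Mul(7, Pow(Add(-2, Mul(7, 3)), -1))) = Mul(-128, Mul(7, Pow(Add(-2, 21), -1))) = Mul(-128, Mul(7, Pow(19, -1))) = Mul(-128, Mul(7, Rational(1, 19))) = Mul(-128, Rational(7, 19)) = Rational(-896, 19)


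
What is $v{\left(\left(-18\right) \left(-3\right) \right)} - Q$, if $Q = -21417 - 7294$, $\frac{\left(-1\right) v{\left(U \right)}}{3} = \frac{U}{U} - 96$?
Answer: $28996$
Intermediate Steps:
$v{\left(U \right)} = 285$ ($v{\left(U \right)} = - 3 \left(\frac{U}{U} - 96\right) = - 3 \left(1 - 96\right) = \left(-3\right) \left(-95\right) = 285$)
$Q = -28711$
$v{\left(\left(-18\right) \left(-3\right) \right)} - Q = 285 - -28711 = 285 + 28711 = 28996$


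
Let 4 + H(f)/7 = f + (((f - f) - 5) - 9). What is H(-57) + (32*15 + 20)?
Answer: -25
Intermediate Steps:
H(f) = -126 + 7*f (H(f) = -28 + 7*(f + (((f - f) - 5) - 9)) = -28 + 7*(f + ((0 - 5) - 9)) = -28 + 7*(f + (-5 - 9)) = -28 + 7*(f - 14) = -28 + 7*(-14 + f) = -28 + (-98 + 7*f) = -126 + 7*f)
H(-57) + (32*15 + 20) = (-126 + 7*(-57)) + (32*15 + 20) = (-126 - 399) + (480 + 20) = -525 + 500 = -25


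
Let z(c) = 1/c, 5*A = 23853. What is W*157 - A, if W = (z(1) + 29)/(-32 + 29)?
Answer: -31703/5 ≈ -6340.6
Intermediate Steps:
A = 23853/5 (A = (1/5)*23853 = 23853/5 ≈ 4770.6)
z(c) = 1/c
W = -10 (W = (1/1 + 29)/(-32 + 29) = (1 + 29)/(-3) = 30*(-1/3) = -10)
W*157 - A = -10*157 - 1*23853/5 = -1570 - 23853/5 = -31703/5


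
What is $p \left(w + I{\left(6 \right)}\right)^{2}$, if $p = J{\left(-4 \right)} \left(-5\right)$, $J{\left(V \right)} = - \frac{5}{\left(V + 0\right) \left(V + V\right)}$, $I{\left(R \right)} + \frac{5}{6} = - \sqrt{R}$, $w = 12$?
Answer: $\frac{117625}{1152} - \frac{1675 \sqrt{6}}{96} \approx 59.367$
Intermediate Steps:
$I{\left(R \right)} = - \frac{5}{6} - \sqrt{R}$
$J{\left(V \right)} = - \frac{5}{2 V^{2}}$ ($J{\left(V \right)} = - \frac{5}{V 2 V} = - \frac{5}{2 V^{2}}$)
$p = \frac{25}{32}$ ($p = - \frac{5}{2 \cdot 16} \left(-5\right) = \left(- \frac{5}{2}\right) \frac{1}{16} \left(-5\right) = \left(- \frac{5}{32}\right) \left(-5\right) = \frac{25}{32} \approx 0.78125$)
$p \left(w + I{\left(6 \right)}\right)^{2} = \frac{25 \left(12 - \left(\frac{5}{6} + \sqrt{6}\right)\right)^{2}}{32} = \frac{25 \left(\frac{67}{6} - \sqrt{6}\right)^{2}}{32}$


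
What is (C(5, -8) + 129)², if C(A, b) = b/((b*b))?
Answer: 1062961/64 ≈ 16609.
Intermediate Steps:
C(A, b) = 1/b (C(A, b) = b/(b²) = b/b² = 1/b)
(C(5, -8) + 129)² = (1/(-8) + 129)² = (-⅛ + 129)² = (1031/8)² = 1062961/64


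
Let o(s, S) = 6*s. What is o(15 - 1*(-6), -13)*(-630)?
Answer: -79380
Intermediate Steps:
o(15 - 1*(-6), -13)*(-630) = (6*(15 - 1*(-6)))*(-630) = (6*(15 + 6))*(-630) = (6*21)*(-630) = 126*(-630) = -79380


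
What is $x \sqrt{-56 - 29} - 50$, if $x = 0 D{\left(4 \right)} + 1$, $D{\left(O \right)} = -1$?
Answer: $-50 + i \sqrt{85} \approx -50.0 + 9.2195 i$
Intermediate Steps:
$x = 1$ ($x = 0 \left(-1\right) + 1 = 0 + 1 = 1$)
$x \sqrt{-56 - 29} - 50 = 1 \sqrt{-56 - 29} - 50 = 1 \sqrt{-85} - 50 = 1 i \sqrt{85} - 50 = i \sqrt{85} - 50 = -50 + i \sqrt{85}$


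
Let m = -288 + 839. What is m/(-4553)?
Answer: -19/157 ≈ -0.12102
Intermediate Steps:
m = 551
m/(-4553) = 551/(-4553) = 551*(-1/4553) = -19/157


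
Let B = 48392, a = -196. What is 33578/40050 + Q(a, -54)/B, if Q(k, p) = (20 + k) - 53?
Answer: 807867563/969049800 ≈ 0.83367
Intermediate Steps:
Q(k, p) = -33 + k
33578/40050 + Q(a, -54)/B = 33578/40050 + (-33 - 196)/48392 = 33578*(1/40050) - 229*1/48392 = 16789/20025 - 229/48392 = 807867563/969049800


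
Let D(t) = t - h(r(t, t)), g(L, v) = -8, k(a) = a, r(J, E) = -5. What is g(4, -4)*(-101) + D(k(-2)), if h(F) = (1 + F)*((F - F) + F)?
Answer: 786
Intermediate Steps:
h(F) = F*(1 + F) (h(F) = (1 + F)*(0 + F) = (1 + F)*F = F*(1 + F))
D(t) = -20 + t (D(t) = t - (-5)*(1 - 5) = t - (-5)*(-4) = t - 1*20 = t - 20 = -20 + t)
g(4, -4)*(-101) + D(k(-2)) = -8*(-101) + (-20 - 2) = 808 - 22 = 786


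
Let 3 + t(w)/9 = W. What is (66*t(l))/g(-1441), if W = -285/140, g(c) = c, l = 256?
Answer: 3807/1834 ≈ 2.0758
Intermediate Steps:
W = -57/28 (W = -285*1/140 = -57/28 ≈ -2.0357)
t(w) = -1269/28 (t(w) = -27 + 9*(-57/28) = -27 - 513/28 = -1269/28)
(66*t(l))/g(-1441) = (66*(-1269/28))/(-1441) = -41877/14*(-1/1441) = 3807/1834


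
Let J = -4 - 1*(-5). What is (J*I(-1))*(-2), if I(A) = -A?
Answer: -2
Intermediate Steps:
J = 1 (J = -4 + 5 = 1)
(J*I(-1))*(-2) = (1*(-1*(-1)))*(-2) = (1*1)*(-2) = 1*(-2) = -2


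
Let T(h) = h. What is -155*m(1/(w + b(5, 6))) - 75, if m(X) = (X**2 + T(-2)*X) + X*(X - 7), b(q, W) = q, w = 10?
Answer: 748/45 ≈ 16.622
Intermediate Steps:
m(X) = X**2 - 2*X + X*(-7 + X) (m(X) = (X**2 - 2*X) + X*(X - 7) = (X**2 - 2*X) + X*(-7 + X) = X**2 - 2*X + X*(-7 + X))
-155*m(1/(w + b(5, 6))) - 75 = -155*(-9 + 2/(10 + 5))/(10 + 5) - 75 = -155*(-9 + 2/15)/15 - 75 = -31*(-9 + 2*(1/15))/3 - 75 = -31*(-9 + 2/15)/3 - 75 = -31*(-133)/(3*15) - 75 = -155*(-133/225) - 75 = 4123/45 - 75 = 748/45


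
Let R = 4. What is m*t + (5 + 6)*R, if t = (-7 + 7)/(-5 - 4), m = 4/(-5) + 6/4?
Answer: 44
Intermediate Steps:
m = 7/10 (m = 4*(-⅕) + 6*(¼) = -⅘ + 3/2 = 7/10 ≈ 0.70000)
t = 0 (t = 0/(-9) = 0*(-⅑) = 0)
m*t + (5 + 6)*R = (7/10)*0 + (5 + 6)*4 = 0 + 11*4 = 0 + 44 = 44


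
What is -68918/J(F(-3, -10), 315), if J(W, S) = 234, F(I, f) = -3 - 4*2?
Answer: -34459/117 ≈ -294.52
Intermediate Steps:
F(I, f) = -11 (F(I, f) = -3 - 8 = -11)
-68918/J(F(-3, -10), 315) = -68918/234 = -68918*1/234 = -34459/117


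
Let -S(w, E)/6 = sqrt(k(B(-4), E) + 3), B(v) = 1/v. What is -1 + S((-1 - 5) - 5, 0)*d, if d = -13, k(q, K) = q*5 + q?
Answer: -1 + 39*sqrt(6) ≈ 94.530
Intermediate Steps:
k(q, K) = 6*q (k(q, K) = 5*q + q = 6*q)
S(w, E) = -3*sqrt(6) (S(w, E) = -6*sqrt(6/(-4) + 3) = -6*sqrt(6*(-1/4) + 3) = -6*sqrt(-3/2 + 3) = -3*sqrt(6))
-1 + S((-1 - 5) - 5, 0)*d = -1 - 3*sqrt(6)*(-13) = -1 + 39*sqrt(6)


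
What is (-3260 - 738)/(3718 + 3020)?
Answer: -1999/3369 ≈ -0.59335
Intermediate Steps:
(-3260 - 738)/(3718 + 3020) = -3998/6738 = -3998*1/6738 = -1999/3369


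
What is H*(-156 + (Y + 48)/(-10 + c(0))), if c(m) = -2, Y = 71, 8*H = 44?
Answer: -21901/24 ≈ -912.54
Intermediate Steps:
H = 11/2 (H = (⅛)*44 = 11/2 ≈ 5.5000)
H*(-156 + (Y + 48)/(-10 + c(0))) = 11*(-156 + (71 + 48)/(-10 - 2))/2 = 11*(-156 + 119/(-12))/2 = 11*(-156 + 119*(-1/12))/2 = 11*(-156 - 119/12)/2 = (11/2)*(-1991/12) = -21901/24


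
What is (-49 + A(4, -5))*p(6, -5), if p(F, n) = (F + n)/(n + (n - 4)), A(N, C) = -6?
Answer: 55/14 ≈ 3.9286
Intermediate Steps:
p(F, n) = (F + n)/(-4 + 2*n) (p(F, n) = (F + n)/(n + (-4 + n)) = (F + n)/(-4 + 2*n))
(-49 + A(4, -5))*p(6, -5) = (-49 - 6)*((6 - 5)/(2*(-2 - 5))) = -55/(2*(-7)) = -55*(-1)/(2*7) = -55*(-1/14) = 55/14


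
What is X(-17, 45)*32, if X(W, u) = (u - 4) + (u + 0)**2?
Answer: 66112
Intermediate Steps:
X(W, u) = -4 + u + u**2 (X(W, u) = (-4 + u) + u**2 = -4 + u + u**2)
X(-17, 45)*32 = (-4 + 45 + 45**2)*32 = (-4 + 45 + 2025)*32 = 2066*32 = 66112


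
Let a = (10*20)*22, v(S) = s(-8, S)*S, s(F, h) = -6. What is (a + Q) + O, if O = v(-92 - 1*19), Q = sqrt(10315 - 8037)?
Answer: 5066 + sqrt(2278) ≈ 5113.7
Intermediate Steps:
Q = sqrt(2278) ≈ 47.728
v(S) = -6*S
a = 4400 (a = 200*22 = 4400)
O = 666 (O = -6*(-92 - 1*19) = -6*(-92 - 19) = -6*(-111) = 666)
(a + Q) + O = (4400 + sqrt(2278)) + 666 = 5066 + sqrt(2278)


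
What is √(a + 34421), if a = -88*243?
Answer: √13037 ≈ 114.18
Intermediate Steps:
a = -21384
√(a + 34421) = √(-21384 + 34421) = √13037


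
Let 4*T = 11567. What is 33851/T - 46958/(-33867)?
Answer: 96771518/7391313 ≈ 13.093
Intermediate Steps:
T = 11567/4 (T = (¼)*11567 = 11567/4 ≈ 2891.8)
33851/T - 46958/(-33867) = 33851/(11567/4) - 46958/(-33867) = 33851*(4/11567) - 46958*(-1/33867) = 135404/11567 + 886/639 = 96771518/7391313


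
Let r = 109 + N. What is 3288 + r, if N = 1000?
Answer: 4397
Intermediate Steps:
r = 1109 (r = 109 + 1000 = 1109)
3288 + r = 3288 + 1109 = 4397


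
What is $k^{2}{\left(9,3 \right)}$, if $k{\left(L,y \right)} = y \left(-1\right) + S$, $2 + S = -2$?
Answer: $49$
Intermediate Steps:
$S = -4$ ($S = -2 - 2 = -4$)
$k{\left(L,y \right)} = -4 - y$ ($k{\left(L,y \right)} = y \left(-1\right) - 4 = - y - 4 = -4 - y$)
$k^{2}{\left(9,3 \right)} = \left(-4 - 3\right)^{2} = \left(-7\right)^{2} = 49$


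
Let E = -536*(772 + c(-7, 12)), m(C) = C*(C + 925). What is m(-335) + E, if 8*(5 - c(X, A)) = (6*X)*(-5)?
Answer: -600052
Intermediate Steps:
c(X, A) = 5 + 15*X/4 (c(X, A) = 5 - 6*X*(-5)/8 = 5 - (-15)*X/4 = 5 + 15*X/4)
m(C) = C*(925 + C)
E = -402402 (E = -536*(772 + (5 + (15/4)*(-7))) = -536*(772 + (5 - 105/4)) = -536*(772 - 85/4) = -536*3003/4 = -402402)
m(-335) + E = -335*(925 - 335) - 402402 = -335*590 - 402402 = -197650 - 402402 = -600052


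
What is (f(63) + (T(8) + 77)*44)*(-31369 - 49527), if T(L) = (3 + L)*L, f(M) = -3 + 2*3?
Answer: -587547648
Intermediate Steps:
f(M) = 3 (f(M) = -3 + 6 = 3)
T(L) = L*(3 + L)
(f(63) + (T(8) + 77)*44)*(-31369 - 49527) = (3 + (8*(3 + 8) + 77)*44)*(-31369 - 49527) = (3 + (8*11 + 77)*44)*(-80896) = (3 + (88 + 77)*44)*(-80896) = (3 + 165*44)*(-80896) = (3 + 7260)*(-80896) = 7263*(-80896) = -587547648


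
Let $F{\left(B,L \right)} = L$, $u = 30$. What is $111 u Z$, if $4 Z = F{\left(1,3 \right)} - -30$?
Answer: $\frac{54945}{2} \approx 27473.0$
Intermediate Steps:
$Z = \frac{33}{4}$ ($Z = \frac{3 - -30}{4} = \frac{3 + 30}{4} = \frac{1}{4} \cdot 33 = \frac{33}{4} \approx 8.25$)
$111 u Z = 111 \cdot 30 \cdot \frac{33}{4} = 3330 \cdot \frac{33}{4} = \frac{54945}{2}$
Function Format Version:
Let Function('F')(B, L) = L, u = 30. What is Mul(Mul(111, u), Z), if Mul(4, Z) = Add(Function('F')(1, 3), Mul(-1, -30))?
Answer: Rational(54945, 2) ≈ 27473.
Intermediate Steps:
Z = Rational(33, 4) (Z = Mul(Rational(1, 4), Add(3, Mul(-1, -30))) = Mul(Rational(1, 4), Add(3, 30)) = Mul(Rational(1, 4), 33) = Rational(33, 4) ≈ 8.2500)
Mul(Mul(111, u), Z) = Mul(Mul(111, 30), Rational(33, 4)) = Mul(3330, Rational(33, 4)) = Rational(54945, 2)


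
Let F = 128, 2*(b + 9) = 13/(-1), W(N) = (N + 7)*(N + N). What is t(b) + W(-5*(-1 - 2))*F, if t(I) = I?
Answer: 168929/2 ≈ 84465.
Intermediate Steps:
W(N) = 2*N*(7 + N) (W(N) = (7 + N)*(2*N) = 2*N*(7 + N))
b = -31/2 (b = -9 + (13/(-1))/2 = -9 + (13*(-1))/2 = -9 + (½)*(-13) = -9 - 13/2 = -31/2 ≈ -15.500)
t(b) + W(-5*(-1 - 2))*F = -31/2 + (2*(-5*(-1 - 2))*(7 - 5*(-1 - 2)))*128 = -31/2 + (2*(-5*(-3))*(7 - 5*(-3)))*128 = -31/2 + (2*15*(7 + 15))*128 = -31/2 + (2*15*22)*128 = -31/2 + 660*128 = -31/2 + 84480 = 168929/2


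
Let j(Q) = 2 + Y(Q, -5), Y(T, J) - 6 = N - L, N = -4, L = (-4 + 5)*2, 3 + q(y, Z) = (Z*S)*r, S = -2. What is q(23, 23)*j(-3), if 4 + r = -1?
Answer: 454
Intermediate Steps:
r = -5 (r = -4 - 1 = -5)
q(y, Z) = -3 + 10*Z (q(y, Z) = -3 + (Z*(-2))*(-5) = -3 - 2*Z*(-5) = -3 + 10*Z)
L = 2 (L = 1*2 = 2)
Y(T, J) = 0 (Y(T, J) = 6 + (-4 - 1*2) = 6 + (-4 - 2) = 6 - 6 = 0)
j(Q) = 2 (j(Q) = 2 + 0 = 2)
q(23, 23)*j(-3) = (-3 + 10*23)*2 = (-3 + 230)*2 = 227*2 = 454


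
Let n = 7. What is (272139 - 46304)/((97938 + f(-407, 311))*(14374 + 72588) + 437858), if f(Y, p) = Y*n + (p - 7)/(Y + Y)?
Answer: 91914845/3365700744508 ≈ 2.7309e-5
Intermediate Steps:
f(Y, p) = 7*Y + (-7 + p)/(2*Y) (f(Y, p) = Y*7 + (p - 7)/(Y + Y) = 7*Y + (-7 + p)/((2*Y)) = 7*Y + (-7 + p)*(1/(2*Y)) = 7*Y + (-7 + p)/(2*Y))
(272139 - 46304)/((97938 + f(-407, 311))*(14374 + 72588) + 437858) = (272139 - 46304)/((97938 + (½)*(-7 + 311 + 14*(-407)²)/(-407))*(14374 + 72588) + 437858) = 225835/((97938 + (½)*(-1/407)*(-7 + 311 + 14*165649))*86962 + 437858) = 225835/((97938 + (½)*(-1/407)*(-7 + 311 + 2319086))*86962 + 437858) = 225835/((97938 + (½)*(-1/407)*2319390)*86962 + 437858) = 225835/((97938 - 1159695/407)*86962 + 437858) = 225835/((38701071/407)*86962 + 437858) = 225835/(3365522536302/407 + 437858) = 225835/(3365700744508/407) = 225835*(407/3365700744508) = 91914845/3365700744508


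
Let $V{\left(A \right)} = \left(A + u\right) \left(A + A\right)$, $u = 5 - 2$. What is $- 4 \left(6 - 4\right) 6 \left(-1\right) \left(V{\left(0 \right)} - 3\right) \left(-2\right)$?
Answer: $288$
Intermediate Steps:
$u = 3$ ($u = 5 - 2 = 3$)
$V{\left(A \right)} = 2 A \left(3 + A\right)$ ($V{\left(A \right)} = \left(A + 3\right) \left(A + A\right) = \left(3 + A\right) 2 A = 2 A \left(3 + A\right)$)
$- 4 \left(6 - 4\right) 6 \left(-1\right) \left(V{\left(0 \right)} - 3\right) \left(-2\right) = - 4 \left(6 - 4\right) 6 \left(-1\right) \left(2 \cdot 0 \left(3 + 0\right) - 3\right) \left(-2\right) = - 4 \cdot 2 \cdot 6 \left(-1\right) \left(2 \cdot 0 \cdot 3 - 3\right) \left(-2\right) = - 4 \cdot 12 \left(-1\right) \left(0 - 3\right) \left(-2\right) = - 4 \left(- 12 \left(\left(-3\right) \left(-2\right)\right)\right) = - 4 \left(\left(-12\right) 6\right) = \left(-4\right) \left(-72\right) = 288$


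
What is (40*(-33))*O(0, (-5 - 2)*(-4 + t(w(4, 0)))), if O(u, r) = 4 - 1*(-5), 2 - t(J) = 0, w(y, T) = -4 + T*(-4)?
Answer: -11880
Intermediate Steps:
w(y, T) = -4 - 4*T
t(J) = 2 (t(J) = 2 - 1*0 = 2 + 0 = 2)
O(u, r) = 9 (O(u, r) = 4 + 5 = 9)
(40*(-33))*O(0, (-5 - 2)*(-4 + t(w(4, 0)))) = (40*(-33))*9 = -1320*9 = -11880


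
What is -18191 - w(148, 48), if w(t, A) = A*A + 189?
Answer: -20684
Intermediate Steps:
w(t, A) = 189 + A² (w(t, A) = A² + 189 = 189 + A²)
-18191 - w(148, 48) = -18191 - (189 + 48²) = -18191 - (189 + 2304) = -18191 - 1*2493 = -18191 - 2493 = -20684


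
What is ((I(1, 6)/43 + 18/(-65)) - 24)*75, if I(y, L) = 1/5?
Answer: -1017615/559 ≈ -1820.4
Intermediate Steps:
I(y, L) = 1/5
((I(1, 6)/43 + 18/(-65)) - 24)*75 = (((1/5)/43 + 18/(-65)) - 24)*75 = (((1/5)*(1/43) + 18*(-1/65)) - 24)*75 = ((1/215 - 18/65) - 24)*75 = (-761/2795 - 24)*75 = -67841/2795*75 = -1017615/559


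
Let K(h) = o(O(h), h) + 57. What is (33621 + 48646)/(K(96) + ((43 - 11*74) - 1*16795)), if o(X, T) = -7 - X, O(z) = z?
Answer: -82267/17612 ≈ -4.6711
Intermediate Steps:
K(h) = 50 - h (K(h) = (-7 - h) + 57 = 50 - h)
(33621 + 48646)/(K(96) + ((43 - 11*74) - 1*16795)) = (33621 + 48646)/((50 - 1*96) + ((43 - 11*74) - 1*16795)) = 82267/((50 - 96) + ((43 - 814) - 16795)) = 82267/(-46 + (-771 - 16795)) = 82267/(-46 - 17566) = 82267/(-17612) = 82267*(-1/17612) = -82267/17612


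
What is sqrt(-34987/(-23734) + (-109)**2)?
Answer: sqrt(6693430425494)/23734 ≈ 109.01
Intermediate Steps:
sqrt(-34987/(-23734) + (-109)**2) = sqrt(-34987*(-1/23734) + 11881) = sqrt(34987/23734 + 11881) = sqrt(282018641/23734) = sqrt(6693430425494)/23734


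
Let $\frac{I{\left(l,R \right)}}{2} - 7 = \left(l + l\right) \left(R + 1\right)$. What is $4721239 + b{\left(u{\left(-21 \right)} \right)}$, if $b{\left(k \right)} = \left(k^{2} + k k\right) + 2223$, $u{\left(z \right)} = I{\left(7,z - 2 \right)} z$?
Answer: $324363790$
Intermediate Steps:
$I{\left(l,R \right)} = 14 + 4 l \left(1 + R\right)$ ($I{\left(l,R \right)} = 14 + 2 \left(l + l\right) \left(R + 1\right) = 14 + 2 \cdot 2 l \left(1 + R\right) = 14 + 4 l \left(1 + R\right)$)
$u{\left(z \right)} = z \left(-14 + 28 z\right)$ ($u{\left(z \right)} = \left(14 + 4 \cdot 7 + 4 \left(z - 2\right) 7\right) z = \left(14 + 28 + 4 \left(-2 + z\right) 7\right) z = \left(14 + 28 + \left(-56 + 28 z\right)\right) z = \left(-14 + 28 z\right) z = z \left(-14 + 28 z\right)$)
$b{\left(k \right)} = 2223 + 2 k^{2}$ ($b{\left(k \right)} = \left(k^{2} + k^{2}\right) + 2223 = 2 k^{2} + 2223 = 2223 + 2 k^{2}$)
$4721239 + b{\left(u{\left(-21 \right)} \right)} = 4721239 + \left(2223 + 2 \left(14 \left(-21\right) \left(-1 + 2 \left(-21\right)\right)\right)^{2}\right) = 4721239 + \left(2223 + 2 \left(14 \left(-21\right) \left(-1 - 42\right)\right)^{2}\right) = 4721239 + \left(2223 + 2 \left(14 \left(-21\right) \left(-43\right)\right)^{2}\right) = 4721239 + \left(2223 + 2 \cdot 12642^{2}\right) = 4721239 + \left(2223 + 2 \cdot 159820164\right) = 4721239 + \left(2223 + 319640328\right) = 4721239 + 319642551 = 324363790$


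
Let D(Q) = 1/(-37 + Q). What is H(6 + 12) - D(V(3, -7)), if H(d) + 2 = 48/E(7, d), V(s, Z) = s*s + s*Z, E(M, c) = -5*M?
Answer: -821/245 ≈ -3.3510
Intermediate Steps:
V(s, Z) = s² + Z*s
H(d) = -118/35 (H(d) = -2 + 48/((-5*7)) = -2 + 48/(-35) = -2 + 48*(-1/35) = -2 - 48/35 = -118/35)
H(6 + 12) - D(V(3, -7)) = -118/35 - 1/(-37 + 3*(-7 + 3)) = -118/35 - 1/(-37 + 3*(-4)) = -118/35 - 1/(-37 - 12) = -118/35 - 1/(-49) = -118/35 - 1*(-1/49) = -118/35 + 1/49 = -821/245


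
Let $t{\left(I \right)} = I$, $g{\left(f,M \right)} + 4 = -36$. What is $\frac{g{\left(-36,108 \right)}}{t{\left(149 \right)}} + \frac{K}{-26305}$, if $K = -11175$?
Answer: $\frac{122575}{783889} \approx 0.15637$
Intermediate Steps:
$g{\left(f,M \right)} = -40$ ($g{\left(f,M \right)} = -4 - 36 = -40$)
$\frac{g{\left(-36,108 \right)}}{t{\left(149 \right)}} + \frac{K}{-26305} = - \frac{40}{149} - \frac{11175}{-26305} = \left(-40\right) \frac{1}{149} - - \frac{2235}{5261} = - \frac{40}{149} + \frac{2235}{5261} = \frac{122575}{783889}$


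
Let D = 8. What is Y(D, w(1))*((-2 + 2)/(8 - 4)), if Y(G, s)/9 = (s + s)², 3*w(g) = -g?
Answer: 0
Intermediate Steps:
w(g) = -g/3 (w(g) = (-g)/3 = -g/3)
Y(G, s) = 36*s² (Y(G, s) = 9*(s + s)² = 9*(2*s)² = 9*(4*s²) = 36*s²)
Y(D, w(1))*((-2 + 2)/(8 - 4)) = (36*(-⅓*1)²)*((-2 + 2)/(8 - 4)) = (36*(-⅓)²)*(0/4) = (36*(⅑))*(0*(¼)) = 4*0 = 0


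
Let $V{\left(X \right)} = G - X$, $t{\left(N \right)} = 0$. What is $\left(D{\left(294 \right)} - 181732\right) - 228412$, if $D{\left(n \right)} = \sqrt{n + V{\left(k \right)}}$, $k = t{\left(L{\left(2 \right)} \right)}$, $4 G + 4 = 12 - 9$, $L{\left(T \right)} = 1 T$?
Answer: $-410144 + \frac{5 \sqrt{47}}{2} \approx -4.1013 \cdot 10^{5}$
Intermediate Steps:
$L{\left(T \right)} = T$
$G = - \frac{1}{4}$ ($G = -1 + \frac{12 - 9}{4} = -1 + \frac{1}{4} \cdot 3 = -1 + \frac{3}{4} = - \frac{1}{4} \approx -0.25$)
$k = 0$
$V{\left(X \right)} = - \frac{1}{4} - X$
$D{\left(n \right)} = \sqrt{- \frac{1}{4} + n}$ ($D{\left(n \right)} = \sqrt{n - \frac{1}{4}} = \sqrt{- \frac{1}{4} + n}$)
$\left(D{\left(294 \right)} - 181732\right) - 228412 = \left(\frac{\sqrt{-1 + 4 \cdot 294}}{2} - 181732\right) - 228412 = \left(\frac{\sqrt{-1 + 1176}}{2} - 181732\right) - 228412 = \left(\frac{\sqrt{1175}}{2} - 181732\right) - 228412 = \left(\frac{5 \sqrt{47}}{2} - 181732\right) - 228412 = \left(-181732 + \frac{5 \sqrt{47}}{2}\right) - 228412 = -410144 + \frac{5 \sqrt{47}}{2}$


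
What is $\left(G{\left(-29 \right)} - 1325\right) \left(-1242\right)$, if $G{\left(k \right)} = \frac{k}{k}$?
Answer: $1644408$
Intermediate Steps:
$G{\left(k \right)} = 1$
$\left(G{\left(-29 \right)} - 1325\right) \left(-1242\right) = \left(1 - 1325\right) \left(-1242\right) = \left(-1324\right) \left(-1242\right) = 1644408$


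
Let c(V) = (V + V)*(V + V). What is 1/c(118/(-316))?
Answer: 6241/3481 ≈ 1.7929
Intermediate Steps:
c(V) = 4*V**2 (c(V) = (2*V)*(2*V) = 4*V**2)
1/c(118/(-316)) = 1/(4*(118/(-316))**2) = 1/(4*(118*(-1/316))**2) = 1/(4*(-59/158)**2) = 1/(4*(3481/24964)) = 1/(3481/6241) = 6241/3481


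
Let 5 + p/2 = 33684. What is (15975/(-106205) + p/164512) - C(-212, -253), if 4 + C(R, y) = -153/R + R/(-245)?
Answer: 1143795530303/428063925520 ≈ 2.6720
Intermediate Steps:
p = 67358 (p = -10 + 2*33684 = -10 + 67368 = 67358)
C(R, y) = -4 - 153/R - R/245 (C(R, y) = -4 + (-153/R + R/(-245)) = -4 + (-153/R + R*(-1/245)) = -4 + (-153/R - R/245) = -4 - 153/R - R/245)
(15975/(-106205) + p/164512) - C(-212, -253) = (15975/(-106205) + 67358/164512) - (-4 - 153/(-212) - 1/245*(-212)) = (15975*(-1/106205) + 67358*(1/164512)) - (-4 - 153*(-1/212) + 212/245) = (-3195/21241 + 33679/82256) - (-4 + 153/212 + 212/245) = 452567719/1747199696 - 1*(-125331/51940) = 452567719/1747199696 + 125331/51940 = 1143795530303/428063925520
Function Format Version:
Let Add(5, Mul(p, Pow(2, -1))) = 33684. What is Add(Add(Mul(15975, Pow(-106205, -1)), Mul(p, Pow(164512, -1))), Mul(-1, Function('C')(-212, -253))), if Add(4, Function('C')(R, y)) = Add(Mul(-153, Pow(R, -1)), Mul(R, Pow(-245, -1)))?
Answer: Rational(1143795530303, 428063925520) ≈ 2.6720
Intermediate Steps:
p = 67358 (p = Add(-10, Mul(2, 33684)) = Add(-10, 67368) = 67358)
Function('C')(R, y) = Add(-4, Mul(-153, Pow(R, -1)), Mul(Rational(-1, 245), R)) (Function('C')(R, y) = Add(-4, Add(Mul(-153, Pow(R, -1)), Mul(R, Pow(-245, -1)))) = Add(-4, Add(Mul(-153, Pow(R, -1)), Mul(R, Rational(-1, 245)))) = Add(-4, Add(Mul(-153, Pow(R, -1)), Mul(Rational(-1, 245), R))) = Add(-4, Mul(-153, Pow(R, -1)), Mul(Rational(-1, 245), R)))
Add(Add(Mul(15975, Pow(-106205, -1)), Mul(p, Pow(164512, -1))), Mul(-1, Function('C')(-212, -253))) = Add(Add(Mul(15975, Pow(-106205, -1)), Mul(67358, Pow(164512, -1))), Mul(-1, Add(-4, Mul(-153, Pow(-212, -1)), Mul(Rational(-1, 245), -212)))) = Add(Add(Mul(15975, Rational(-1, 106205)), Mul(67358, Rational(1, 164512))), Mul(-1, Add(-4, Mul(-153, Rational(-1, 212)), Rational(212, 245)))) = Add(Add(Rational(-3195, 21241), Rational(33679, 82256)), Mul(-1, Add(-4, Rational(153, 212), Rational(212, 245)))) = Add(Rational(452567719, 1747199696), Mul(-1, Rational(-125331, 51940))) = Add(Rational(452567719, 1747199696), Rational(125331, 51940)) = Rational(1143795530303, 428063925520)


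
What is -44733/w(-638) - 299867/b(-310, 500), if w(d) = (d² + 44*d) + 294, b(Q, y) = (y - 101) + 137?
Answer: -18958889085/33881096 ≈ -559.57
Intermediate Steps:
b(Q, y) = 36 + y (b(Q, y) = (-101 + y) + 137 = 36 + y)
w(d) = 294 + d² + 44*d
-44733/w(-638) - 299867/b(-310, 500) = -44733/(294 + (-638)² + 44*(-638)) - 299867/(36 + 500) = -44733/(294 + 407044 - 28072) - 299867/536 = -44733/379266 - 299867*1/536 = -44733*1/379266 - 299867/536 = -14911/126422 - 299867/536 = -18958889085/33881096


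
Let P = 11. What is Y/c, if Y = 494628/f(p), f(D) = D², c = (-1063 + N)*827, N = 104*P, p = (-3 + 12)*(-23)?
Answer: 164876/956775321 ≈ 0.00017232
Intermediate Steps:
p = -207 (p = 9*(-23) = -207)
N = 1144 (N = 104*11 = 1144)
c = 66987 (c = (-1063 + 1144)*827 = 81*827 = 66987)
Y = 164876/14283 (Y = 494628/((-207)²) = 494628/42849 = 494628*(1/42849) = 164876/14283 ≈ 11.544)
Y/c = (164876/14283)/66987 = (164876/14283)*(1/66987) = 164876/956775321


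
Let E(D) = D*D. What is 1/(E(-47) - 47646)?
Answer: -1/45437 ≈ -2.2008e-5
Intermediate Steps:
E(D) = D**2
1/(E(-47) - 47646) = 1/((-47)**2 - 47646) = 1/(2209 - 47646) = 1/(-45437) = -1/45437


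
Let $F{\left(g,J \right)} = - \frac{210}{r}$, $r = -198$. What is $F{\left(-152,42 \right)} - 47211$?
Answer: $- \frac{1557928}{33} \approx -47210.0$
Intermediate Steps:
$F{\left(g,J \right)} = \frac{35}{33}$ ($F{\left(g,J \right)} = - \frac{210}{-198} = \left(-210\right) \left(- \frac{1}{198}\right) = \frac{35}{33}$)
$F{\left(-152,42 \right)} - 47211 = \frac{35}{33} - 47211 = - \frac{1557928}{33}$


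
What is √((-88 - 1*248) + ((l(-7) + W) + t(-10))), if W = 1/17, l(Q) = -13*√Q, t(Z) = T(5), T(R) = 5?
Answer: √(-95642 - 3757*I*√7)/17 ≈ 0.94407 - 18.216*I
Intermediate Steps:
t(Z) = 5
W = 1/17 ≈ 0.058824
√((-88 - 1*248) + ((l(-7) + W) + t(-10))) = √((-88 - 1*248) + ((-13*I*√7 + 1/17) + 5)) = √((-88 - 248) + ((-13*I*√7 + 1/17) + 5)) = √(-336 + ((-13*I*√7 + 1/17) + 5)) = √(-336 + ((1/17 - 13*I*√7) + 5)) = √(-336 + (86/17 - 13*I*√7)) = √(-5626/17 - 13*I*√7)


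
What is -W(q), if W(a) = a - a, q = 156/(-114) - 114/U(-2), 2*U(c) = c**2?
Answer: 0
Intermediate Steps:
U(c) = c**2/2
q = -1109/19 (q = 156/(-114) - 114/((1/2)*(-2)**2) = 156*(-1/114) - 114/((1/2)*4) = -26/19 - 114/2 = -26/19 - 114*1/2 = -26/19 - 57 = -1109/19 ≈ -58.368)
W(a) = 0
-W(q) = -1*0 = 0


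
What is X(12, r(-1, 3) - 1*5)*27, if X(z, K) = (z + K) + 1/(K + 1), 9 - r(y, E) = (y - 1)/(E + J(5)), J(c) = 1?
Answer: 9909/22 ≈ 450.41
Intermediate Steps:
r(y, E) = 9 - (-1 + y)/(1 + E) (r(y, E) = 9 - (y - 1)/(E + 1) = 9 - (-1 + y)/(1 + E))
X(z, K) = K + z + 1/(1 + K) (X(z, K) = (K + z) + 1/(1 + K) = K + z + 1/(1 + K))
X(12, r(-1, 3) - 1*5)*27 = ((1 + ((10 - 1*(-1) + 9*3)/(1 + 3) - 1*5) + 12 + ((10 - 1*(-1) + 9*3)/(1 + 3) - 1*5)² + ((10 - 1*(-1) + 9*3)/(1 + 3) - 1*5)*12)/(1 + ((10 - 1*(-1) + 9*3)/(1 + 3) - 1*5)))*27 = ((1 + ((10 + 1 + 27)/4 - 5) + 12 + ((10 + 1 + 27)/4 - 5)² + ((10 + 1 + 27)/4 - 5)*12)/(1 + ((10 + 1 + 27)/4 - 5)))*27 = ((1 + ((¼)*38 - 5) + 12 + ((¼)*38 - 5)² + ((¼)*38 - 5)*12)/(1 + ((¼)*38 - 5)))*27 = ((1 + (19/2 - 5) + 12 + (19/2 - 5)² + (19/2 - 5)*12)/(1 + (19/2 - 5)))*27 = ((1 + 9/2 + 12 + (9/2)² + (9/2)*12)/(1 + 9/2))*27 = ((1 + 9/2 + 12 + 81/4 + 54)/(11/2))*27 = ((2/11)*(367/4))*27 = (367/22)*27 = 9909/22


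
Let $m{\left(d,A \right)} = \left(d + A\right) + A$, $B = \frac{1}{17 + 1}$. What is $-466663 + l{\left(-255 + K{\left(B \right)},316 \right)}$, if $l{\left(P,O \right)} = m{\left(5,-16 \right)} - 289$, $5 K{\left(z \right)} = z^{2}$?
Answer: $-466979$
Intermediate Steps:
$B = \frac{1}{18} \approx 0.055556$
$m{\left(d,A \right)} = d + 2 A$ ($m{\left(d,A \right)} = \left(A + d\right) + A = d + 2 A$)
$K{\left(z \right)} = \frac{z^{2}}{5}$
$l{\left(P,O \right)} = -316$ ($l{\left(P,O \right)} = \left(5 + 2 \left(-16\right)\right) - 289 = \left(5 - 32\right) - 289 = -27 - 289 = -316$)
$-466663 + l{\left(-255 + K{\left(B \right)},316 \right)} = -466663 - 316 = -466979$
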